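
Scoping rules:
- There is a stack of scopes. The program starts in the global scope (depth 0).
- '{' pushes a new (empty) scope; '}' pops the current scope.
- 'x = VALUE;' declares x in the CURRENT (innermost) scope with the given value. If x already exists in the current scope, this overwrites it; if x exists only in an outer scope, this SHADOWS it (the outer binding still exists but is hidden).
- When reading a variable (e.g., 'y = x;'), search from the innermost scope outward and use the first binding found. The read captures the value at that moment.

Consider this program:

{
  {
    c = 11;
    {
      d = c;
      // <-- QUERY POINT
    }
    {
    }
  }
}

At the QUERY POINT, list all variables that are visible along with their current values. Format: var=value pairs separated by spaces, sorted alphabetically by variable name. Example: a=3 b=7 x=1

Step 1: enter scope (depth=1)
Step 2: enter scope (depth=2)
Step 3: declare c=11 at depth 2
Step 4: enter scope (depth=3)
Step 5: declare d=(read c)=11 at depth 3
Visible at query point: c=11 d=11

Answer: c=11 d=11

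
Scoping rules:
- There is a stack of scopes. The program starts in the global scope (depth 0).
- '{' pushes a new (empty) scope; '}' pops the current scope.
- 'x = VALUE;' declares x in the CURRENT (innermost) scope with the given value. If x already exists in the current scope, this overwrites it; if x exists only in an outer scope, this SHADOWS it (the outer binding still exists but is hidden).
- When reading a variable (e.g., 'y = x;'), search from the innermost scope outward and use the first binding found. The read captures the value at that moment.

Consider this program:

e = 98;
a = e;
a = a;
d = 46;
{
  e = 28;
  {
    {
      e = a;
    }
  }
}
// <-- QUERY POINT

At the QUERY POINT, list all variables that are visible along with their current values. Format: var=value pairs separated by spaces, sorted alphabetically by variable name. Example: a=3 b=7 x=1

Answer: a=98 d=46 e=98

Derivation:
Step 1: declare e=98 at depth 0
Step 2: declare a=(read e)=98 at depth 0
Step 3: declare a=(read a)=98 at depth 0
Step 4: declare d=46 at depth 0
Step 5: enter scope (depth=1)
Step 6: declare e=28 at depth 1
Step 7: enter scope (depth=2)
Step 8: enter scope (depth=3)
Step 9: declare e=(read a)=98 at depth 3
Step 10: exit scope (depth=2)
Step 11: exit scope (depth=1)
Step 12: exit scope (depth=0)
Visible at query point: a=98 d=46 e=98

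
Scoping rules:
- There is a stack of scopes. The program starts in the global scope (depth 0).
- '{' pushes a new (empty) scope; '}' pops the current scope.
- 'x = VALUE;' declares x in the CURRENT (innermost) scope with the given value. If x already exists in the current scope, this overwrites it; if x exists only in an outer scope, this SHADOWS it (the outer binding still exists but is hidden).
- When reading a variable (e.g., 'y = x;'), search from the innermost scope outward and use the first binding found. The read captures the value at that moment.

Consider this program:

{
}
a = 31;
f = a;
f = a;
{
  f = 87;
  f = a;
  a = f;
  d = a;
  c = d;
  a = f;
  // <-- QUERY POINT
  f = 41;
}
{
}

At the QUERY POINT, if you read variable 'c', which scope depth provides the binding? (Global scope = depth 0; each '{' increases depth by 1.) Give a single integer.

Answer: 1

Derivation:
Step 1: enter scope (depth=1)
Step 2: exit scope (depth=0)
Step 3: declare a=31 at depth 0
Step 4: declare f=(read a)=31 at depth 0
Step 5: declare f=(read a)=31 at depth 0
Step 6: enter scope (depth=1)
Step 7: declare f=87 at depth 1
Step 8: declare f=(read a)=31 at depth 1
Step 9: declare a=(read f)=31 at depth 1
Step 10: declare d=(read a)=31 at depth 1
Step 11: declare c=(read d)=31 at depth 1
Step 12: declare a=(read f)=31 at depth 1
Visible at query point: a=31 c=31 d=31 f=31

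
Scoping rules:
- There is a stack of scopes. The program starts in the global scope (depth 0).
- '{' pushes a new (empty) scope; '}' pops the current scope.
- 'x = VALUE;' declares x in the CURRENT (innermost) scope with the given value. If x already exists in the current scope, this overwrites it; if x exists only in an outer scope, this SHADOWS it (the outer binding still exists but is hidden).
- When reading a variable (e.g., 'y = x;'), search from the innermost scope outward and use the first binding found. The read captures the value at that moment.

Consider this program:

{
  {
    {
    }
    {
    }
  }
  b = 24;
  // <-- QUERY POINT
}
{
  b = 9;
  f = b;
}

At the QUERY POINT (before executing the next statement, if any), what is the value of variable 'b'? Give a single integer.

Step 1: enter scope (depth=1)
Step 2: enter scope (depth=2)
Step 3: enter scope (depth=3)
Step 4: exit scope (depth=2)
Step 5: enter scope (depth=3)
Step 6: exit scope (depth=2)
Step 7: exit scope (depth=1)
Step 8: declare b=24 at depth 1
Visible at query point: b=24

Answer: 24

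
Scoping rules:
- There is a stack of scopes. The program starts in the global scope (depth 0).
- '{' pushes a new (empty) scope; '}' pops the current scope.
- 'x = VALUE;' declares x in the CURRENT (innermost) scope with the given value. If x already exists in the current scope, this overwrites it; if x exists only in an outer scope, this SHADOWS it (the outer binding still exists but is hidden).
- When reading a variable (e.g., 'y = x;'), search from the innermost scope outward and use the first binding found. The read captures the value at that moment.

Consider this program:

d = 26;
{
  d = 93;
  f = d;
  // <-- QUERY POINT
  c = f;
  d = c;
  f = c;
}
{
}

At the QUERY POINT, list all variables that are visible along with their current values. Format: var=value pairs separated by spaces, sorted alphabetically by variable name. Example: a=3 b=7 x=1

Answer: d=93 f=93

Derivation:
Step 1: declare d=26 at depth 0
Step 2: enter scope (depth=1)
Step 3: declare d=93 at depth 1
Step 4: declare f=(read d)=93 at depth 1
Visible at query point: d=93 f=93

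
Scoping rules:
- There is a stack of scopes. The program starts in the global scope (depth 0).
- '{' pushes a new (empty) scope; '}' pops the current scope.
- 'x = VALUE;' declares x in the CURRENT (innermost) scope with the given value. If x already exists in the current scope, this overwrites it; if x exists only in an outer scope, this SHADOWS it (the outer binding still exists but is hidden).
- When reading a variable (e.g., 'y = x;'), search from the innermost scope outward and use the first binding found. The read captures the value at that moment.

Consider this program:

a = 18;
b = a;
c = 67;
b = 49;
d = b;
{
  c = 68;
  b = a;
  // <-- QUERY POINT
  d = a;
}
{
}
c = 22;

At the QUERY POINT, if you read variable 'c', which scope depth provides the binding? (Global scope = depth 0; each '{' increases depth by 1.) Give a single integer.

Step 1: declare a=18 at depth 0
Step 2: declare b=(read a)=18 at depth 0
Step 3: declare c=67 at depth 0
Step 4: declare b=49 at depth 0
Step 5: declare d=(read b)=49 at depth 0
Step 6: enter scope (depth=1)
Step 7: declare c=68 at depth 1
Step 8: declare b=(read a)=18 at depth 1
Visible at query point: a=18 b=18 c=68 d=49

Answer: 1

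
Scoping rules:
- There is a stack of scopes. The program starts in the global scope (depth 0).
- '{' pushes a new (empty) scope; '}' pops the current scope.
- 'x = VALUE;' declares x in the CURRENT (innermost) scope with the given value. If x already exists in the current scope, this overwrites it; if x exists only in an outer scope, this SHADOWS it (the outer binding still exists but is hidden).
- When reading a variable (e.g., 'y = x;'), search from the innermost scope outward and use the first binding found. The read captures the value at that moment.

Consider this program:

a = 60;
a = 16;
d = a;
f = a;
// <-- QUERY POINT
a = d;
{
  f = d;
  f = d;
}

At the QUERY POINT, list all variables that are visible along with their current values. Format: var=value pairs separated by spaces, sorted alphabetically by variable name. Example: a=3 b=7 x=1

Answer: a=16 d=16 f=16

Derivation:
Step 1: declare a=60 at depth 0
Step 2: declare a=16 at depth 0
Step 3: declare d=(read a)=16 at depth 0
Step 4: declare f=(read a)=16 at depth 0
Visible at query point: a=16 d=16 f=16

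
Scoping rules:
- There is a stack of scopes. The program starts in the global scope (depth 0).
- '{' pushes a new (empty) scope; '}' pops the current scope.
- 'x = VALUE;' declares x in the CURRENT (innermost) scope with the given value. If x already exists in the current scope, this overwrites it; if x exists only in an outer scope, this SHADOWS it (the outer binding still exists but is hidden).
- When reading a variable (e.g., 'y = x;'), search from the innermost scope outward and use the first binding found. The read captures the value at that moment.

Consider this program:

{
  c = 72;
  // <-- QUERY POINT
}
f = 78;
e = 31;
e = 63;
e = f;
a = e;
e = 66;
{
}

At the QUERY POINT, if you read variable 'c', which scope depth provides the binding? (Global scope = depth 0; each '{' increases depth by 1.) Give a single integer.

Answer: 1

Derivation:
Step 1: enter scope (depth=1)
Step 2: declare c=72 at depth 1
Visible at query point: c=72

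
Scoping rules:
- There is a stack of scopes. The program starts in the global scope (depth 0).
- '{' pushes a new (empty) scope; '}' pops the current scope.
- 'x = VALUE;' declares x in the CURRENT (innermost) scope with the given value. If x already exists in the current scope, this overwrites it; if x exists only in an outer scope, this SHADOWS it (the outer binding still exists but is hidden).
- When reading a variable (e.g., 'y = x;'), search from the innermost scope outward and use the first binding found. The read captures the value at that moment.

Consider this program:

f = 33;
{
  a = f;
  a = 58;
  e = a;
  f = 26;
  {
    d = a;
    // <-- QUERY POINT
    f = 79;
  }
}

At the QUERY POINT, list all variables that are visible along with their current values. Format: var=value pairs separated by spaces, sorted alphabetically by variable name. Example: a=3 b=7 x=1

Step 1: declare f=33 at depth 0
Step 2: enter scope (depth=1)
Step 3: declare a=(read f)=33 at depth 1
Step 4: declare a=58 at depth 1
Step 5: declare e=(read a)=58 at depth 1
Step 6: declare f=26 at depth 1
Step 7: enter scope (depth=2)
Step 8: declare d=(read a)=58 at depth 2
Visible at query point: a=58 d=58 e=58 f=26

Answer: a=58 d=58 e=58 f=26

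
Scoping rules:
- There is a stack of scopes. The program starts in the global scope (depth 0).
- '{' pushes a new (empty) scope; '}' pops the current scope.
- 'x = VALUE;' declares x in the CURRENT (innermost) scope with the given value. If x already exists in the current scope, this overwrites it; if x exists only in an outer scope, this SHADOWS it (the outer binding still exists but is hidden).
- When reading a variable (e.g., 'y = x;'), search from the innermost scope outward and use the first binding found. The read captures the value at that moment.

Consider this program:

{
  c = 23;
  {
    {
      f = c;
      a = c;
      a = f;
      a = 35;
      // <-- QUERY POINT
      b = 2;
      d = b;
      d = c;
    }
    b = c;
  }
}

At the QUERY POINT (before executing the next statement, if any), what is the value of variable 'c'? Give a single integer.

Step 1: enter scope (depth=1)
Step 2: declare c=23 at depth 1
Step 3: enter scope (depth=2)
Step 4: enter scope (depth=3)
Step 5: declare f=(read c)=23 at depth 3
Step 6: declare a=(read c)=23 at depth 3
Step 7: declare a=(read f)=23 at depth 3
Step 8: declare a=35 at depth 3
Visible at query point: a=35 c=23 f=23

Answer: 23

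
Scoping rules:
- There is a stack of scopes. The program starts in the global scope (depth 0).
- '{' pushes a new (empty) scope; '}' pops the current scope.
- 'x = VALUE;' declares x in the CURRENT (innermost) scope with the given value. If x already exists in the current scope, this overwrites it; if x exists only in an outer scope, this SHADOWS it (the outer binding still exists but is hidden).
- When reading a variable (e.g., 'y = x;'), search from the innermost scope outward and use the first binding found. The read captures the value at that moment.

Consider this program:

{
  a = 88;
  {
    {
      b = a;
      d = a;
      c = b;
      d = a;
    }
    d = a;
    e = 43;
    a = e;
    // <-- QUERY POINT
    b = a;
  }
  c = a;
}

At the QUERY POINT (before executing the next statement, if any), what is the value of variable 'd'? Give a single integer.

Step 1: enter scope (depth=1)
Step 2: declare a=88 at depth 1
Step 3: enter scope (depth=2)
Step 4: enter scope (depth=3)
Step 5: declare b=(read a)=88 at depth 3
Step 6: declare d=(read a)=88 at depth 3
Step 7: declare c=(read b)=88 at depth 3
Step 8: declare d=(read a)=88 at depth 3
Step 9: exit scope (depth=2)
Step 10: declare d=(read a)=88 at depth 2
Step 11: declare e=43 at depth 2
Step 12: declare a=(read e)=43 at depth 2
Visible at query point: a=43 d=88 e=43

Answer: 88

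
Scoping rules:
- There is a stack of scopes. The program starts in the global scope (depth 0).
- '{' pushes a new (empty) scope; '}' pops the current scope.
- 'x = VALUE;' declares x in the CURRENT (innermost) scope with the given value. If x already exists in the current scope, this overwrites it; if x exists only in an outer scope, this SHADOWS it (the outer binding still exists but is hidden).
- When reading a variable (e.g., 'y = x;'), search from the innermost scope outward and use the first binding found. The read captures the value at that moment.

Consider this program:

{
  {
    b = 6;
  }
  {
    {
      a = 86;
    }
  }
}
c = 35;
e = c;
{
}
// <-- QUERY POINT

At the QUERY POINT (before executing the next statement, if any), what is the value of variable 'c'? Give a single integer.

Step 1: enter scope (depth=1)
Step 2: enter scope (depth=2)
Step 3: declare b=6 at depth 2
Step 4: exit scope (depth=1)
Step 5: enter scope (depth=2)
Step 6: enter scope (depth=3)
Step 7: declare a=86 at depth 3
Step 8: exit scope (depth=2)
Step 9: exit scope (depth=1)
Step 10: exit scope (depth=0)
Step 11: declare c=35 at depth 0
Step 12: declare e=(read c)=35 at depth 0
Step 13: enter scope (depth=1)
Step 14: exit scope (depth=0)
Visible at query point: c=35 e=35

Answer: 35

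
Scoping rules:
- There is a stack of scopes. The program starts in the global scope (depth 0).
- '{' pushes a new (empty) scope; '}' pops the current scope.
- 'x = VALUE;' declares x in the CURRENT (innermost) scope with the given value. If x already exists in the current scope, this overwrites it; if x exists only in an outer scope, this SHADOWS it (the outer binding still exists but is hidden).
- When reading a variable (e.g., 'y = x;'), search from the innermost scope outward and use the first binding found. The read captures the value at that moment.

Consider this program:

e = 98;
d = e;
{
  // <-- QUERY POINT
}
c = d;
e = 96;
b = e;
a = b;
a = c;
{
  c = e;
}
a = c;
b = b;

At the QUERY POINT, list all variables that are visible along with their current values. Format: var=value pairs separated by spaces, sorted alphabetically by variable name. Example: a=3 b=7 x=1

Step 1: declare e=98 at depth 0
Step 2: declare d=(read e)=98 at depth 0
Step 3: enter scope (depth=1)
Visible at query point: d=98 e=98

Answer: d=98 e=98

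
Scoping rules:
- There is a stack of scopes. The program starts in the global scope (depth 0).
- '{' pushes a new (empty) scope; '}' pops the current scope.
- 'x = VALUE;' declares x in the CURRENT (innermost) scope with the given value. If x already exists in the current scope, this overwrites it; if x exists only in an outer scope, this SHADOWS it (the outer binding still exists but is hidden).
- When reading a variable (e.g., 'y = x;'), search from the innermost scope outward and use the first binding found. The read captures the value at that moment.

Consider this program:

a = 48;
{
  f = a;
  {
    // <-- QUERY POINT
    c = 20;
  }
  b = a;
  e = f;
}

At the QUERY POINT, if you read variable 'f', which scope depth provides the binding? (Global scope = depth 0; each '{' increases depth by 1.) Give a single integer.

Step 1: declare a=48 at depth 0
Step 2: enter scope (depth=1)
Step 3: declare f=(read a)=48 at depth 1
Step 4: enter scope (depth=2)
Visible at query point: a=48 f=48

Answer: 1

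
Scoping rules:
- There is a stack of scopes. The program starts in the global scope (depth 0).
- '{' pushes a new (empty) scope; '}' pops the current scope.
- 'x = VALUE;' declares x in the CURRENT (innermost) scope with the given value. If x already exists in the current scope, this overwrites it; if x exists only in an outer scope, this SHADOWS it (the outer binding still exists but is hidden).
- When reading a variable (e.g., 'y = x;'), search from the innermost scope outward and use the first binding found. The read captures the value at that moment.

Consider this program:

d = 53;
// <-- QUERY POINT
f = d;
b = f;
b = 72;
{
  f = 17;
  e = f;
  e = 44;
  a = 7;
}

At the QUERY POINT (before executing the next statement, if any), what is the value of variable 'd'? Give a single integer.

Step 1: declare d=53 at depth 0
Visible at query point: d=53

Answer: 53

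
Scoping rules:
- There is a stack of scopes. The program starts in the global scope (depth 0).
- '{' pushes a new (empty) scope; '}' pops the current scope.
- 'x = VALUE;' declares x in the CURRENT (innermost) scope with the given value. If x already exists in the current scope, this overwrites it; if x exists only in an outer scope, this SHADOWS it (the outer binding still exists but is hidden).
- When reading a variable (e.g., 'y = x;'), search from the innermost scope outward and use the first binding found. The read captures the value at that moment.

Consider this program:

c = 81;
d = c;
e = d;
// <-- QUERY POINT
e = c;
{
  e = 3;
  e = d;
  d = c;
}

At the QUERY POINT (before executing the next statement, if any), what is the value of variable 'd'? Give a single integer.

Answer: 81

Derivation:
Step 1: declare c=81 at depth 0
Step 2: declare d=(read c)=81 at depth 0
Step 3: declare e=(read d)=81 at depth 0
Visible at query point: c=81 d=81 e=81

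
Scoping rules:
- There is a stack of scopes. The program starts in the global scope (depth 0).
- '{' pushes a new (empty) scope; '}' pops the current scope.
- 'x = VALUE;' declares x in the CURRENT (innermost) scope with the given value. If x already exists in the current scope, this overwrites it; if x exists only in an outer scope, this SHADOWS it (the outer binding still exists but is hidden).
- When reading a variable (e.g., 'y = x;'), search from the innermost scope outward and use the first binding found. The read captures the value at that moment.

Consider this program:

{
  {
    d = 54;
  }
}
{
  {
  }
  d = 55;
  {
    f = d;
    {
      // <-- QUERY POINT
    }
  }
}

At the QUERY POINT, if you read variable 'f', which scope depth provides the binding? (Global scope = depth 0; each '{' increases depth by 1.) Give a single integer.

Step 1: enter scope (depth=1)
Step 2: enter scope (depth=2)
Step 3: declare d=54 at depth 2
Step 4: exit scope (depth=1)
Step 5: exit scope (depth=0)
Step 6: enter scope (depth=1)
Step 7: enter scope (depth=2)
Step 8: exit scope (depth=1)
Step 9: declare d=55 at depth 1
Step 10: enter scope (depth=2)
Step 11: declare f=(read d)=55 at depth 2
Step 12: enter scope (depth=3)
Visible at query point: d=55 f=55

Answer: 2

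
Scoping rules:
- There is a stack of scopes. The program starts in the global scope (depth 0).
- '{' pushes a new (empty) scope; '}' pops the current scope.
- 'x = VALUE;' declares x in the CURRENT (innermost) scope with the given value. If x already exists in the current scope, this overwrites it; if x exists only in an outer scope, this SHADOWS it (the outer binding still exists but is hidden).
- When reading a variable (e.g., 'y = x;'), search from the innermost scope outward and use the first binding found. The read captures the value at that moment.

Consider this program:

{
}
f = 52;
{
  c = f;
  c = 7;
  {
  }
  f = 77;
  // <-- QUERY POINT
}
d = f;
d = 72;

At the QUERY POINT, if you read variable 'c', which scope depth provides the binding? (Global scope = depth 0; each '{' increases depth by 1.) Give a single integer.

Step 1: enter scope (depth=1)
Step 2: exit scope (depth=0)
Step 3: declare f=52 at depth 0
Step 4: enter scope (depth=1)
Step 5: declare c=(read f)=52 at depth 1
Step 6: declare c=7 at depth 1
Step 7: enter scope (depth=2)
Step 8: exit scope (depth=1)
Step 9: declare f=77 at depth 1
Visible at query point: c=7 f=77

Answer: 1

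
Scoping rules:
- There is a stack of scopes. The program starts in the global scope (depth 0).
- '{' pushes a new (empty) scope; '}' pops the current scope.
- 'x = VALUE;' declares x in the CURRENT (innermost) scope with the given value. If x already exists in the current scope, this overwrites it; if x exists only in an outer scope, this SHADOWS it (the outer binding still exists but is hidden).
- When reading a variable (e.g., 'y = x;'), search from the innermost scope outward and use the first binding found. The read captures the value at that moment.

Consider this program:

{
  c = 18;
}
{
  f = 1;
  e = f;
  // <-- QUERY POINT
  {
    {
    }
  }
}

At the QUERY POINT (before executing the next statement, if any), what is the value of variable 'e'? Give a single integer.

Step 1: enter scope (depth=1)
Step 2: declare c=18 at depth 1
Step 3: exit scope (depth=0)
Step 4: enter scope (depth=1)
Step 5: declare f=1 at depth 1
Step 6: declare e=(read f)=1 at depth 1
Visible at query point: e=1 f=1

Answer: 1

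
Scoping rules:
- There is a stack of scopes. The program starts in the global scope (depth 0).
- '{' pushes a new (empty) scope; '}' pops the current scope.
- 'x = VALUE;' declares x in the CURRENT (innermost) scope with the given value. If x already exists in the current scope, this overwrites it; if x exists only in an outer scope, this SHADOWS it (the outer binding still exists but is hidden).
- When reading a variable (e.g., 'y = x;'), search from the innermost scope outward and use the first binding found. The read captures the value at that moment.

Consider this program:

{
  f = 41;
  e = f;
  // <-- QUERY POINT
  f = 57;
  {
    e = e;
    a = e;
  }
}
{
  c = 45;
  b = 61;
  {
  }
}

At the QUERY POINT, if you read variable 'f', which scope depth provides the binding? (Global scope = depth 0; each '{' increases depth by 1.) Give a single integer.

Step 1: enter scope (depth=1)
Step 2: declare f=41 at depth 1
Step 3: declare e=(read f)=41 at depth 1
Visible at query point: e=41 f=41

Answer: 1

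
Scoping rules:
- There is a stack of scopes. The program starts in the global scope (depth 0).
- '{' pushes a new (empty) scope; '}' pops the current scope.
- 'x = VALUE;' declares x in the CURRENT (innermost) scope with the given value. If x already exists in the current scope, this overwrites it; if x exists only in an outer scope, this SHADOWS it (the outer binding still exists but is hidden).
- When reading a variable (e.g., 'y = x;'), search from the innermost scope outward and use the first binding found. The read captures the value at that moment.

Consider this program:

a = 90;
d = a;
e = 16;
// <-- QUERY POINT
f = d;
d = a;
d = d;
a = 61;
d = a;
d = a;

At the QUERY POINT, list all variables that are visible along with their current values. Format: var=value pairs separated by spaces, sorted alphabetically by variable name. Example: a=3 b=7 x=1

Step 1: declare a=90 at depth 0
Step 2: declare d=(read a)=90 at depth 0
Step 3: declare e=16 at depth 0
Visible at query point: a=90 d=90 e=16

Answer: a=90 d=90 e=16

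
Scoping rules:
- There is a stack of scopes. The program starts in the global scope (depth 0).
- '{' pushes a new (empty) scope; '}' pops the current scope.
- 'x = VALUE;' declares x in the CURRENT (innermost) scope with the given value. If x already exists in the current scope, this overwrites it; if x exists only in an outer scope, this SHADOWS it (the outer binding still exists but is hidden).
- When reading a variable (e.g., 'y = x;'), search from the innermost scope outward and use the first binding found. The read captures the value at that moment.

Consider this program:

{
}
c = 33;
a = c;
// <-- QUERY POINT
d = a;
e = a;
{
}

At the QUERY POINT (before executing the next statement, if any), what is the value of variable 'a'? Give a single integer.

Answer: 33

Derivation:
Step 1: enter scope (depth=1)
Step 2: exit scope (depth=0)
Step 3: declare c=33 at depth 0
Step 4: declare a=(read c)=33 at depth 0
Visible at query point: a=33 c=33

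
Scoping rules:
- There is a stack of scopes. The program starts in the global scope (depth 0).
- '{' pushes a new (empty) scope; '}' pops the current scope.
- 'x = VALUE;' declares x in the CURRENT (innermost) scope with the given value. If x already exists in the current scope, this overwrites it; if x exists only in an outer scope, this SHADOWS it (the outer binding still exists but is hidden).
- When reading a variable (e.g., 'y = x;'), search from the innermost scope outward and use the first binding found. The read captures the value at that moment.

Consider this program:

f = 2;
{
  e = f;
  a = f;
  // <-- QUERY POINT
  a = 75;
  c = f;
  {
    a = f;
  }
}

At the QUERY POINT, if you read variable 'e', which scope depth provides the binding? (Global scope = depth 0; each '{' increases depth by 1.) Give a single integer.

Step 1: declare f=2 at depth 0
Step 2: enter scope (depth=1)
Step 3: declare e=(read f)=2 at depth 1
Step 4: declare a=(read f)=2 at depth 1
Visible at query point: a=2 e=2 f=2

Answer: 1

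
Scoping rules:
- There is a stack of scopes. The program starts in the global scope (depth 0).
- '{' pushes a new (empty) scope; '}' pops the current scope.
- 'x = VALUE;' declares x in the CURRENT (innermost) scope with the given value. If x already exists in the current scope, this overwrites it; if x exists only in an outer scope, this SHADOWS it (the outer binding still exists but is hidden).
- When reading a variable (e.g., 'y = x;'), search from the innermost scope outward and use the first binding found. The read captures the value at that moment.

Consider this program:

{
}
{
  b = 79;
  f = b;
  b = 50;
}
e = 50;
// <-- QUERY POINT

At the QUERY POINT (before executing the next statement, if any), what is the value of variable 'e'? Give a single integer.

Answer: 50

Derivation:
Step 1: enter scope (depth=1)
Step 2: exit scope (depth=0)
Step 3: enter scope (depth=1)
Step 4: declare b=79 at depth 1
Step 5: declare f=(read b)=79 at depth 1
Step 6: declare b=50 at depth 1
Step 7: exit scope (depth=0)
Step 8: declare e=50 at depth 0
Visible at query point: e=50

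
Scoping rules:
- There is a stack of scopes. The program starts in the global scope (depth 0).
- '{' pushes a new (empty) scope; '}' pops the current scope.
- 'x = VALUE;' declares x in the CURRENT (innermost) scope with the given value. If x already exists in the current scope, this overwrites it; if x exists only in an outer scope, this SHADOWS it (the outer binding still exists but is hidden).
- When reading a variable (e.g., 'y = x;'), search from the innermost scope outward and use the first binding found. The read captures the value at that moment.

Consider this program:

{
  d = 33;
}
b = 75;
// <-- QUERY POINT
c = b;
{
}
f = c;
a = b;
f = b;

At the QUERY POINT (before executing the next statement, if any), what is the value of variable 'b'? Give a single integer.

Answer: 75

Derivation:
Step 1: enter scope (depth=1)
Step 2: declare d=33 at depth 1
Step 3: exit scope (depth=0)
Step 4: declare b=75 at depth 0
Visible at query point: b=75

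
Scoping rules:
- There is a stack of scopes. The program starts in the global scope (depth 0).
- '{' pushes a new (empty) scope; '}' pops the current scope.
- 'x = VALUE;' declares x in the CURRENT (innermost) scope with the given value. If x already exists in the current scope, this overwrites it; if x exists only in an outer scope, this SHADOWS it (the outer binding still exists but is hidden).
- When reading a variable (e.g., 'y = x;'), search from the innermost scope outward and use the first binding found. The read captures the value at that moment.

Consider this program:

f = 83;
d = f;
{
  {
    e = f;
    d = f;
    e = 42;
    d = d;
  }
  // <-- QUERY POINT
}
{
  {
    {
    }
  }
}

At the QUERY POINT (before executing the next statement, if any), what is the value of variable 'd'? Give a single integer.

Step 1: declare f=83 at depth 0
Step 2: declare d=(read f)=83 at depth 0
Step 3: enter scope (depth=1)
Step 4: enter scope (depth=2)
Step 5: declare e=(read f)=83 at depth 2
Step 6: declare d=(read f)=83 at depth 2
Step 7: declare e=42 at depth 2
Step 8: declare d=(read d)=83 at depth 2
Step 9: exit scope (depth=1)
Visible at query point: d=83 f=83

Answer: 83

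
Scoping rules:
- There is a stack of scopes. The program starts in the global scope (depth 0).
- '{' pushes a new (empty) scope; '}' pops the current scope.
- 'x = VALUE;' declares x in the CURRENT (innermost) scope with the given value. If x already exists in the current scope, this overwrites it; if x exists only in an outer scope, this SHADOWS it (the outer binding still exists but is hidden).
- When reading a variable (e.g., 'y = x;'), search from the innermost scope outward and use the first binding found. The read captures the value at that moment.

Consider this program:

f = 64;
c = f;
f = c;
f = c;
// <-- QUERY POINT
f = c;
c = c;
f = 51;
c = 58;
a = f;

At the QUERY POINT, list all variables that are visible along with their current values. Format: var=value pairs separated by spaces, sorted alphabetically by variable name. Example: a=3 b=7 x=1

Answer: c=64 f=64

Derivation:
Step 1: declare f=64 at depth 0
Step 2: declare c=(read f)=64 at depth 0
Step 3: declare f=(read c)=64 at depth 0
Step 4: declare f=(read c)=64 at depth 0
Visible at query point: c=64 f=64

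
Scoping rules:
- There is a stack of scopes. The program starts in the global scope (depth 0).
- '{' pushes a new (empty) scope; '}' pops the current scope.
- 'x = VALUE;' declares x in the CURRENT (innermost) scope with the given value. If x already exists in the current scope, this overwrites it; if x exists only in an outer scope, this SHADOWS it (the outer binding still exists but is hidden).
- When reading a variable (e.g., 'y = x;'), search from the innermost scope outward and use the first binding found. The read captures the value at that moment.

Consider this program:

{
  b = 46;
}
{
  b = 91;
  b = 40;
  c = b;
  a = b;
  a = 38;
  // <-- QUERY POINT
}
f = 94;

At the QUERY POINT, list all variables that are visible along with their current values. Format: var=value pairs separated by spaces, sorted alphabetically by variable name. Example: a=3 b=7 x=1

Answer: a=38 b=40 c=40

Derivation:
Step 1: enter scope (depth=1)
Step 2: declare b=46 at depth 1
Step 3: exit scope (depth=0)
Step 4: enter scope (depth=1)
Step 5: declare b=91 at depth 1
Step 6: declare b=40 at depth 1
Step 7: declare c=(read b)=40 at depth 1
Step 8: declare a=(read b)=40 at depth 1
Step 9: declare a=38 at depth 1
Visible at query point: a=38 b=40 c=40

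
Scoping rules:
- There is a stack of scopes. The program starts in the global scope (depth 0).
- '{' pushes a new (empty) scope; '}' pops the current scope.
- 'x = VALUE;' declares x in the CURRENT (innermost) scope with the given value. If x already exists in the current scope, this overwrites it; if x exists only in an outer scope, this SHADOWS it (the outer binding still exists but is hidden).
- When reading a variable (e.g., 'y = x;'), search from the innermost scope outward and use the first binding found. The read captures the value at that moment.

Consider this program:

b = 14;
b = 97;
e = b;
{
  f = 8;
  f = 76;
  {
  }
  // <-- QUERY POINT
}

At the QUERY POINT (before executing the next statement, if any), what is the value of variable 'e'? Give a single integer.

Step 1: declare b=14 at depth 0
Step 2: declare b=97 at depth 0
Step 3: declare e=(read b)=97 at depth 0
Step 4: enter scope (depth=1)
Step 5: declare f=8 at depth 1
Step 6: declare f=76 at depth 1
Step 7: enter scope (depth=2)
Step 8: exit scope (depth=1)
Visible at query point: b=97 e=97 f=76

Answer: 97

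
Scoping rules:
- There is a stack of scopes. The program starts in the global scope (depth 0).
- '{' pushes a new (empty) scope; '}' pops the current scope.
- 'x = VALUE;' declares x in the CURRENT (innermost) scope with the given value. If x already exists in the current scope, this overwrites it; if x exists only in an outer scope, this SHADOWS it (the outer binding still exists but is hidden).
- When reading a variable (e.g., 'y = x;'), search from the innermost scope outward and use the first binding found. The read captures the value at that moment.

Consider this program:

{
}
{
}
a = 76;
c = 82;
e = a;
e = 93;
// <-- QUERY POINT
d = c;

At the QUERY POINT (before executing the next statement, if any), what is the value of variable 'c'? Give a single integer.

Step 1: enter scope (depth=1)
Step 2: exit scope (depth=0)
Step 3: enter scope (depth=1)
Step 4: exit scope (depth=0)
Step 5: declare a=76 at depth 0
Step 6: declare c=82 at depth 0
Step 7: declare e=(read a)=76 at depth 0
Step 8: declare e=93 at depth 0
Visible at query point: a=76 c=82 e=93

Answer: 82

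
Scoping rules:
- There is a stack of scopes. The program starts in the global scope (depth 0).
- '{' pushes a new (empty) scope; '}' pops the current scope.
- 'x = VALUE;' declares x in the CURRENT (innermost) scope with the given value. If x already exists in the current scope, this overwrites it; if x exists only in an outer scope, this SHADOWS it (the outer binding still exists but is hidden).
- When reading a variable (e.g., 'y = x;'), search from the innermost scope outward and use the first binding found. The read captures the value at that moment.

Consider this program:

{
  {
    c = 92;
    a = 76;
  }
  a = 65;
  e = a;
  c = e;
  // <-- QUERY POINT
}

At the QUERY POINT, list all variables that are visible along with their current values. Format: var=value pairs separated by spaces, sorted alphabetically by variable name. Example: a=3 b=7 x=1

Answer: a=65 c=65 e=65

Derivation:
Step 1: enter scope (depth=1)
Step 2: enter scope (depth=2)
Step 3: declare c=92 at depth 2
Step 4: declare a=76 at depth 2
Step 5: exit scope (depth=1)
Step 6: declare a=65 at depth 1
Step 7: declare e=(read a)=65 at depth 1
Step 8: declare c=(read e)=65 at depth 1
Visible at query point: a=65 c=65 e=65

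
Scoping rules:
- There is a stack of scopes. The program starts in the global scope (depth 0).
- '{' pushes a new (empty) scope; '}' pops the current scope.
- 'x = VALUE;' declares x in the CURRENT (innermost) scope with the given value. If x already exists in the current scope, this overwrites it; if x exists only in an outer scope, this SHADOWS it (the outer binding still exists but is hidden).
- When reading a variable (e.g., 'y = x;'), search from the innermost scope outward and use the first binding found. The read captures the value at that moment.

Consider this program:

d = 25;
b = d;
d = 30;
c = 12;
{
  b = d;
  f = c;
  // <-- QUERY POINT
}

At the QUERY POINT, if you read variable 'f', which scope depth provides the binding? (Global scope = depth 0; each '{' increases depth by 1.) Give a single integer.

Step 1: declare d=25 at depth 0
Step 2: declare b=(read d)=25 at depth 0
Step 3: declare d=30 at depth 0
Step 4: declare c=12 at depth 0
Step 5: enter scope (depth=1)
Step 6: declare b=(read d)=30 at depth 1
Step 7: declare f=(read c)=12 at depth 1
Visible at query point: b=30 c=12 d=30 f=12

Answer: 1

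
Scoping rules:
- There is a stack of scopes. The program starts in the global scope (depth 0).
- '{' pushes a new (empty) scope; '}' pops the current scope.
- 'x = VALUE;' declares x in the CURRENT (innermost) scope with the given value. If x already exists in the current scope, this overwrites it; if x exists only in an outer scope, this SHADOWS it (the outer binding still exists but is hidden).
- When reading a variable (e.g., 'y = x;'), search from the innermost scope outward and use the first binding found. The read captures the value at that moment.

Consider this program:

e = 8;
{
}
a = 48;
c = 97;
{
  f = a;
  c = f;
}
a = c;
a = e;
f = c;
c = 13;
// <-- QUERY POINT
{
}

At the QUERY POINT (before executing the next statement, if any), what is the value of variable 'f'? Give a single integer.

Step 1: declare e=8 at depth 0
Step 2: enter scope (depth=1)
Step 3: exit scope (depth=0)
Step 4: declare a=48 at depth 0
Step 5: declare c=97 at depth 0
Step 6: enter scope (depth=1)
Step 7: declare f=(read a)=48 at depth 1
Step 8: declare c=(read f)=48 at depth 1
Step 9: exit scope (depth=0)
Step 10: declare a=(read c)=97 at depth 0
Step 11: declare a=(read e)=8 at depth 0
Step 12: declare f=(read c)=97 at depth 0
Step 13: declare c=13 at depth 0
Visible at query point: a=8 c=13 e=8 f=97

Answer: 97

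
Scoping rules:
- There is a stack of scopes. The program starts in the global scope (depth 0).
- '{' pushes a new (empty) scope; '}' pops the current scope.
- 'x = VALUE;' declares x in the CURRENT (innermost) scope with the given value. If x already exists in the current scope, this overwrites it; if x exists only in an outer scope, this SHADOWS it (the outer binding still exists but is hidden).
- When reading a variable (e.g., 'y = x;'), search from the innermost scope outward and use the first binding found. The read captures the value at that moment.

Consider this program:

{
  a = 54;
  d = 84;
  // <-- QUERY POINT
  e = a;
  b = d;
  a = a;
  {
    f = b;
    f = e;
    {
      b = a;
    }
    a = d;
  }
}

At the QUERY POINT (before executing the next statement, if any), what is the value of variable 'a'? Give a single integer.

Answer: 54

Derivation:
Step 1: enter scope (depth=1)
Step 2: declare a=54 at depth 1
Step 3: declare d=84 at depth 1
Visible at query point: a=54 d=84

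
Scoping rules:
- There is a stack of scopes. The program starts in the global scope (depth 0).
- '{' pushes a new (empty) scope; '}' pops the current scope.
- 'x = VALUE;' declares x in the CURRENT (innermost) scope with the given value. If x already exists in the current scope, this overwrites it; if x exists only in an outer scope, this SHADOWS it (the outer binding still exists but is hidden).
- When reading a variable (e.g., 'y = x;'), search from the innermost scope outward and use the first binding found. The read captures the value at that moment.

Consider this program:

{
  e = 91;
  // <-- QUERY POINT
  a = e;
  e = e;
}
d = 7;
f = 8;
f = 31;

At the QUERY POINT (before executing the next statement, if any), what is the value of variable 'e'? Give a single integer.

Answer: 91

Derivation:
Step 1: enter scope (depth=1)
Step 2: declare e=91 at depth 1
Visible at query point: e=91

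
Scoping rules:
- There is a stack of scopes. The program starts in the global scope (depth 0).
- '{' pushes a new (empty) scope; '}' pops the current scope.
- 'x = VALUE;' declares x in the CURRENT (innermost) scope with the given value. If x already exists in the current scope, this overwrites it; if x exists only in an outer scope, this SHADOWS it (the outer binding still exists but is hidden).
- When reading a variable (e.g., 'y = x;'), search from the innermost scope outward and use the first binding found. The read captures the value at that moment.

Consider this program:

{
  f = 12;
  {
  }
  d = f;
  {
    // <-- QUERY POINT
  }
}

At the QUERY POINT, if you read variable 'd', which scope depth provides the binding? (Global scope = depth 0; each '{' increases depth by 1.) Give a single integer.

Answer: 1

Derivation:
Step 1: enter scope (depth=1)
Step 2: declare f=12 at depth 1
Step 3: enter scope (depth=2)
Step 4: exit scope (depth=1)
Step 5: declare d=(read f)=12 at depth 1
Step 6: enter scope (depth=2)
Visible at query point: d=12 f=12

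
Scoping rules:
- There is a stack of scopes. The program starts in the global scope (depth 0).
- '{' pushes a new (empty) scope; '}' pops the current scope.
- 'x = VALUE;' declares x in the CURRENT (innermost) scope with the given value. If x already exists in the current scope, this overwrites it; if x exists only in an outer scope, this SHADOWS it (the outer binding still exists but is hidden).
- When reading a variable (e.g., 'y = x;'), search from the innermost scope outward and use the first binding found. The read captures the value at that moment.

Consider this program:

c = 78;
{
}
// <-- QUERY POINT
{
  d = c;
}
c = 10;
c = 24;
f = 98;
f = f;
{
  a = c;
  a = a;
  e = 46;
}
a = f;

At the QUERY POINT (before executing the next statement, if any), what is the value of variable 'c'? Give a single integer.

Answer: 78

Derivation:
Step 1: declare c=78 at depth 0
Step 2: enter scope (depth=1)
Step 3: exit scope (depth=0)
Visible at query point: c=78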